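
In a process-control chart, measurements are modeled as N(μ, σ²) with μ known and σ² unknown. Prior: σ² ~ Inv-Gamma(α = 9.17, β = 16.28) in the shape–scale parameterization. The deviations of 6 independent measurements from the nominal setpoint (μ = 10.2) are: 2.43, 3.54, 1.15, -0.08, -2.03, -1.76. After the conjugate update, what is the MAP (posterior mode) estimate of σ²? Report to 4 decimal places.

2.2606

With known mean μ and an Inverse-Gamma(α, β) prior on σ², the Normal likelihood is conjugate: posterior is Inv-Gamma(α + n/2, β + Σ(xᵢ−μ)²/2).
Σ(xᵢ−μ)² = (2.43)² + (3.54)² + (1.15)² + (-0.08)² + (-2.03)² + (-1.76)² = 26.9839.
Posterior: Inv-Gamma(9.17 + 6/2, 16.28 + 26.9839/2) = Inv-Gamma(12.17, 29.77195).
Mode = β/(α+1) = 29.77195/13.17 = 2.2606.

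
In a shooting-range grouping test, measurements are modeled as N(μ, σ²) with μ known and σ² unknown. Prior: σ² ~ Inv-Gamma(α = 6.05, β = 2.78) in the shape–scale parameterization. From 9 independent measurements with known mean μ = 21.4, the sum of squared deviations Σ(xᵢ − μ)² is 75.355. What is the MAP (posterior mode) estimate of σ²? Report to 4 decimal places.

3.5028

With known mean μ and an Inverse-Gamma(α, β) prior on σ², the Normal likelihood is conjugate: posterior is Inv-Gamma(α + n/2, β + Σ(xᵢ−μ)²/2).
Posterior: Inv-Gamma(6.05 + 9/2, 2.78 + 75.355/2) = Inv-Gamma(10.55, 40.4575).
Mode = β/(α+1) = 40.4575/11.55 = 3.5028.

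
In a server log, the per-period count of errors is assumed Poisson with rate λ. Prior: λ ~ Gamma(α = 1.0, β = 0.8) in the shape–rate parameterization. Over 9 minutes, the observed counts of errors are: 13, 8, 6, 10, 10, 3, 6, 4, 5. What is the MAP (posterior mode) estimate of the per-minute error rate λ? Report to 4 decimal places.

With a Gamma(shape α, rate β) prior, the Poisson likelihood is conjugate: the posterior is Gamma(α + ΣXᵢ, β + n).
Sum of counts S = 65 over n = 9 minutes.
Posterior: Gamma(α+S, β+n) = Gamma(1.0+65, 0.8+9) = Gamma(66.0, 9.8).
Mode of Gamma(α,β) for α≥1 is (α−1)/β = 65.0/9.8 = 6.6327.

6.6327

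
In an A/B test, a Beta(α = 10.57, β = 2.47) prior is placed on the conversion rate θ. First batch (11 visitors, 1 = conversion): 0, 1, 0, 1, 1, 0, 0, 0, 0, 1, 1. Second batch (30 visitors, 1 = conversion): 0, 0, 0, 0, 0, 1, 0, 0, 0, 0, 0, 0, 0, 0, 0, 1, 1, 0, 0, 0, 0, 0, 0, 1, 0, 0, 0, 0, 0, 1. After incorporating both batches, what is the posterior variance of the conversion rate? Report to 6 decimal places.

The Beta prior is conjugate to a Binomial/Bernoulli likelihood; the update adds successes to α and failures to β.
After batch 1: Beta(10.57+5, 2.47+6) = Beta(15.57, 8.47).
After batch 2: Beta(15.57+5, 8.47+25) = Beta(20.57, 33.47).
Var = αβ/((α+β)²(α+β+1)) = 20.57·33.47/(54.04²·55.04) = 0.004283.

0.004283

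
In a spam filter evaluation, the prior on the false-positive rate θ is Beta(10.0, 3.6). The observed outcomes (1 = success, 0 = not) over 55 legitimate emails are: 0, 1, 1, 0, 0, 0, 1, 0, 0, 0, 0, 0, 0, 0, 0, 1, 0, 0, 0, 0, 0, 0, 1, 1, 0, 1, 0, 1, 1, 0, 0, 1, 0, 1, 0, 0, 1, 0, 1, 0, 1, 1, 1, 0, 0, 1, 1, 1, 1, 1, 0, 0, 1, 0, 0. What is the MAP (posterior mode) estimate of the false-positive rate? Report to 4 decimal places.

The Beta prior is conjugate to a Binomial/Bernoulli likelihood; the update adds successes to α and failures to β.
Posterior: Beta(α+k, β+n−k) = Beta(10.0+22, 3.6+33) = Beta(32.0, 36.6).
Mode of Beta(a,b) for a,b>1 is (a−1)/(a+b−2) = 31.0/66.6 = 0.4655.

0.4655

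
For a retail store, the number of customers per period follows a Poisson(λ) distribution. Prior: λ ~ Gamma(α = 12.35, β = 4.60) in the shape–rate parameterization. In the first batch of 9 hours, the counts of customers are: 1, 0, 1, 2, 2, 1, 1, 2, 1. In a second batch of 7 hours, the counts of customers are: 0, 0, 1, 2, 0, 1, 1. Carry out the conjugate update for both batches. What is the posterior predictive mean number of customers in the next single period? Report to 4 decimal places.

1.3762

With a Gamma(shape α, rate β) prior, the Poisson likelihood is conjugate: the posterior is Gamma(α + ΣXᵢ, β + n).
Batch 1: sum of counts S = 11 over n = 9 hours.
After batch 1: Gamma(α+S, β+n) = Gamma(12.35+11, 4.60+9) = Gamma(23.35, 13.60).
Batch 2: sum of counts S = 5 over n = 7 hours.
After batch 2: Gamma(α+S, β+n) = Gamma(23.35+5, 13.60+7) = Gamma(28.35, 20.60).
The predictive distribution for one future period is NegBinom with mean α/β = 1.3762.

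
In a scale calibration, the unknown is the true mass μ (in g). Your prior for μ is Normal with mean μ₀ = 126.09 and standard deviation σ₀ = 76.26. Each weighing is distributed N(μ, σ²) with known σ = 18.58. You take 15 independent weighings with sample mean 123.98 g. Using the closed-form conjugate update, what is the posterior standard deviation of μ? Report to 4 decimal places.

For Normal data with known variance σ², a Normal(μ₀, σ₀²) prior on μ is conjugate. Posterior precision = 1/σ₀² + n/σ²; posterior mean is the precision-weighted average of μ₀ and x̄.
σ₀² = 76.26² = 5815.5876, σ² = 18.58² = 345.2164; σ² + n·σ₀² = 345.2164 + 15·5815.5876 = 87579.0304.
Posterior precision = 1/σ₀² + n/σ² = 1/5815.5876 + 15/345.2164 = (σ² + n·σ₀²)/(σ₀²σ²) = 87579.0304/(5815.5876·345.2164); posterior variance σₙ² = σ₀²σ²/(σ² + n·σ₀²) = 5815.5876·345.2164/87579.0304 = 22.923709.
Posterior SD = √σₙ² = √(5815.5876·345.2164/87579.0304) = 4.7879.

4.7879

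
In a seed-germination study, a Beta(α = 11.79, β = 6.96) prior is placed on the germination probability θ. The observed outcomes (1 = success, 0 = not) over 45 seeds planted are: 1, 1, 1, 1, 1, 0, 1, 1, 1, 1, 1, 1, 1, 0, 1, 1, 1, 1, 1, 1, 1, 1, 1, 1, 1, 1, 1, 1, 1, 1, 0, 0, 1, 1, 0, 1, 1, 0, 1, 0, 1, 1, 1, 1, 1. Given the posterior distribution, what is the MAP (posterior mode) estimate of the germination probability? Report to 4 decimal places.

0.7901

The Beta prior is conjugate to a Binomial/Bernoulli likelihood; the update adds successes to α and failures to β.
Posterior: Beta(α+k, β+n−k) = Beta(11.79+38, 6.96+7) = Beta(49.79, 13.96).
Mode of Beta(a,b) for a,b>1 is (a−1)/(a+b−2) = 48.79/61.75 = 0.7901.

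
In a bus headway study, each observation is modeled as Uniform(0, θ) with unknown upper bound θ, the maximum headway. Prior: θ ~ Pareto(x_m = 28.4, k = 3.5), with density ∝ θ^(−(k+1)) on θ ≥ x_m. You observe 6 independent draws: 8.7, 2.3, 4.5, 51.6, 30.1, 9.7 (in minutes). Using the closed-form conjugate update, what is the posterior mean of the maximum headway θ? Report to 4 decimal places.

A Pareto(scale x_m, shape k) prior on the upper bound θ of Uniform(0, θ) is conjugate: posterior is Pareto(max(x_m, max xᵢ), k + n).
Sample maximum = 51.6; prior scale x_m = 28.4 → posterior scale = max = 51.6.
Posterior shape = 3.5 + 6 = 9.5.
E[θ|data] = k·x_m/(k−1) = 9.5·51.6/8.5 = 57.6706.

57.6706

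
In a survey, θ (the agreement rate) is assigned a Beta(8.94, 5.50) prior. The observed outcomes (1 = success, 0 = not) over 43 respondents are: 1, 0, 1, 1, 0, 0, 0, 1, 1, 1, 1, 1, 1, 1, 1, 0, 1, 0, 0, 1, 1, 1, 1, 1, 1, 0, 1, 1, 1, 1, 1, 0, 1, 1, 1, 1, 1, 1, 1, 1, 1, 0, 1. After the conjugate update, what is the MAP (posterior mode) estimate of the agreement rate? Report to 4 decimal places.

The Beta prior is conjugate to a Binomial/Bernoulli likelihood; the update adds successes to α and failures to β.
Posterior: Beta(α+k, β+n−k) = Beta(8.94+33, 5.50+10) = Beta(41.94, 15.50).
Mode of Beta(a,b) for a,b>1 is (a−1)/(a+b−2) = 40.94/55.44 = 0.7385.

0.7385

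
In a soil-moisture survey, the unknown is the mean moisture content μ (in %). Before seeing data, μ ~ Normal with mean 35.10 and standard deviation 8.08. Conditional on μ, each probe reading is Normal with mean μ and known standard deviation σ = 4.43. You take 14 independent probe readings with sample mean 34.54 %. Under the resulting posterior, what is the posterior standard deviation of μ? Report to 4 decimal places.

For Normal data with known variance σ², a Normal(μ₀, σ₀²) prior on μ is conjugate. Posterior precision = 1/σ₀² + n/σ²; posterior mean is the precision-weighted average of μ₀ and x̄.
σ₀² = 8.08² = 65.2864, σ² = 4.43² = 19.6249; σ² + n·σ₀² = 19.6249 + 14·65.2864 = 933.6345.
Posterior precision = 1/σ₀² + n/σ² = 1/65.2864 + 14/19.6249 = (σ² + n·σ₀²)/(σ₀²σ²) = 933.6345/(65.2864·19.6249); posterior variance σₙ² = σ₀²σ²/(σ² + n·σ₀²) = 65.2864·19.6249/933.6345 = 1.372313.
Posterior SD = √σₙ² = √(65.2864·19.6249/933.6345) = 1.1715.

1.1715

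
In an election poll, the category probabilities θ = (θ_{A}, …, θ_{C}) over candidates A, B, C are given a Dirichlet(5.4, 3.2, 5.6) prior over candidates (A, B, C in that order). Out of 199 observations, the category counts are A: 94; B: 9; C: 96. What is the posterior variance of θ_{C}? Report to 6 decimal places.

0.001165

The Dirichlet prior is conjugate to the Multinomial likelihood: each posterior αⱼ = prior αⱼ + observed count nⱼ.
Posterior concentration: (99.4, 12.2, 101.6), total = 213.2.
Var[θ_j] = α_j(Σα−α_j)/((Σα)²(Σα+1)) = 101.6·111.6/(213.2²·214.2) = 0.001165.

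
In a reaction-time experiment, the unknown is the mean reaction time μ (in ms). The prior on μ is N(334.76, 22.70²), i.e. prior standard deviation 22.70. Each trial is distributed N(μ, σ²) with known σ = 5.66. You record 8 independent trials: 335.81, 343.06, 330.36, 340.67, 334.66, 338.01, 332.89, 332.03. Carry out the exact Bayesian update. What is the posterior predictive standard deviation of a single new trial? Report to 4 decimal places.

6.0008

For Normal data with known variance σ², a Normal(μ₀, σ₀²) prior on μ is conjugate. Posterior precision = 1/σ₀² + n/σ²; posterior mean is the precision-weighted average of μ₀ and x̄.
σ₀² = 22.70² = 515.29, σ² = 5.66² = 32.0356; σ² + n·σ₀² = 32.0356 + 8·515.29 = 4154.3556.
Posterior precision = 1/σ₀² + n/σ² = 1/515.29 + 8/32.0356 = (σ² + n·σ₀²)/(σ₀²σ²) = 4154.3556/(515.29·32.0356); posterior variance σₙ² = σ₀²σ²/(σ² + n·σ₀²) = 515.29·32.0356/4154.3556 = 3.973570.
Predictive variance for one new observation = σₙ² + σ² = 515.29·32.0356/4154.3556 + 32.0356 = σ²·(σ₀² + 4154.3556)/4154.3556 = 32.0356·4669.6456/4154.3556 = 36.009170; SD = √(32.0356·4669.6456/4154.3556) = 6.0008.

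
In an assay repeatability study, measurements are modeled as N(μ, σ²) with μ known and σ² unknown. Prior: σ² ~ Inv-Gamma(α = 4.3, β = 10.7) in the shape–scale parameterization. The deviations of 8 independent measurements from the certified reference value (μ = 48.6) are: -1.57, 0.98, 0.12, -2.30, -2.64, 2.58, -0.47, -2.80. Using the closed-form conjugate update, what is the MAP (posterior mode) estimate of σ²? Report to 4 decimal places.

With known mean μ and an Inverse-Gamma(α, β) prior on σ², the Normal likelihood is conjugate: posterior is Inv-Gamma(α + n/2, β + Σ(xᵢ−μ)²/2).
Σ(xᵢ−μ)² = (-1.57)² + (0.98)² + (0.12)² + (-2.30)² + (-2.64)² + (2.58)² + (-0.47)² + (-2.80)² = 30.4166.
Posterior: Inv-Gamma(4.3 + 8/2, 10.7 + 30.4166/2) = Inv-Gamma(8.30, 25.90830).
Mode = β/(α+1) = 25.90830/9.30 = 2.7858.

2.7858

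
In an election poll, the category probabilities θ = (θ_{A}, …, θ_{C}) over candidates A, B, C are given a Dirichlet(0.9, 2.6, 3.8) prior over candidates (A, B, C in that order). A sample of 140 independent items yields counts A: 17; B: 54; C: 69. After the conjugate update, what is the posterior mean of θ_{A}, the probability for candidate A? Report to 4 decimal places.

The Dirichlet prior is conjugate to the Multinomial likelihood: each posterior αⱼ = prior αⱼ + observed count nⱼ.
Posterior concentration: (17.9, 56.6, 72.8), total = 147.3.
E[θ_{A}|data] = α_{A}/Σα = 17.9/147.3 = 0.1215.

0.1215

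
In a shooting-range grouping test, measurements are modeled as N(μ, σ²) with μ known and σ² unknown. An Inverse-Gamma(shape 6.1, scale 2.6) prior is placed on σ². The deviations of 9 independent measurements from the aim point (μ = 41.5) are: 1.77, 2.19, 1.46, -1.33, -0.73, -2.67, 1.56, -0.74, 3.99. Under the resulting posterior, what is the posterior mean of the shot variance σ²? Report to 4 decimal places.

2.2704

With known mean μ and an Inverse-Gamma(α, β) prior on σ², the Normal likelihood is conjugate: posterior is Inv-Gamma(α + n/2, β + Σ(xᵢ−μ)²/2).
Σ(xᵢ−μ)² = (1.77)² + (2.19)² + (1.46)² + (-1.33)² + (-0.73)² + (-2.67)² + (1.56)² + (-0.74)² + (3.99)² = 38.3926.
Posterior: Inv-Gamma(6.1 + 9/2, 2.6 + 38.3926/2) = Inv-Gamma(10.60, 21.79630).
E[σ²|data] = β/(α−1) = 21.79630/9.60 = 2.2704.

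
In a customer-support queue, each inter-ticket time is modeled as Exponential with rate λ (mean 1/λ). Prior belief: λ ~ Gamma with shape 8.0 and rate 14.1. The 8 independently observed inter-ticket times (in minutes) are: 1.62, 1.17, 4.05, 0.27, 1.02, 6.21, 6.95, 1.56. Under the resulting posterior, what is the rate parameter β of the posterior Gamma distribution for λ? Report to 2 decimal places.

36.95

With a Gamma(shape α, rate β) prior on the exponential rate λ, the posterior after n observations with total T = Σxᵢ is Gamma(α+n, β+T).
Sum of observations T = 22.85 minutes; n = 8.
Posterior: Gamma(8.0+8, 14.1+22.85) = Gamma(16.0, 36.95).
Posterior β = 36.95.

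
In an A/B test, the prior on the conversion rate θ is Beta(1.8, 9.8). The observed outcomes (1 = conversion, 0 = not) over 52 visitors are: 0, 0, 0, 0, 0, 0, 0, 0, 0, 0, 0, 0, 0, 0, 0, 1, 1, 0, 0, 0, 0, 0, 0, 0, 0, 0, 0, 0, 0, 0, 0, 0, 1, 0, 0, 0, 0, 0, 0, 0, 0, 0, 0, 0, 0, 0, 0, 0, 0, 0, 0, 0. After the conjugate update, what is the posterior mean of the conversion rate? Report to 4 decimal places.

The Beta prior is conjugate to a Binomial/Bernoulli likelihood; the update adds successes to α and failures to β.
Posterior: Beta(α+k, β+n−k) = Beta(1.8+3, 9.8+49) = Beta(4.8, 58.8).
Posterior mean = α/(α+β) = 4.8/63.6 = 0.0755.

0.0755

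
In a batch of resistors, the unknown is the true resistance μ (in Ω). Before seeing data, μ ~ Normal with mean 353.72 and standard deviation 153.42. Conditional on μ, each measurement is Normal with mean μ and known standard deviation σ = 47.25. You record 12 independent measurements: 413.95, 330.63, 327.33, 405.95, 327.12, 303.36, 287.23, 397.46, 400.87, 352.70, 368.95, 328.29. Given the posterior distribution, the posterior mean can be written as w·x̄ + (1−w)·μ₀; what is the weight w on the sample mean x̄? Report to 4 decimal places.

0.9922

For Normal data with known variance σ², a Normal(μ₀, σ₀²) prior on μ is conjugate. Posterior precision = 1/σ₀² + n/σ²; posterior mean is the precision-weighted average of μ₀ and x̄.
σ₀² = 153.42² = 23537.6964, σ² = 47.25² = 2232.5625. Prior precision 1/σ₀² = 1/23537.6964; data precision n/σ² = 12/2232.5625.
w = (n/σ²)/(1/σ₀² + n/σ²) = n·σ₀²/(σ² + n·σ₀²) = 12·23537.6964/(2232.5625 + 12·23537.6964) = 282452.3568/284684.9193 = 0.9922.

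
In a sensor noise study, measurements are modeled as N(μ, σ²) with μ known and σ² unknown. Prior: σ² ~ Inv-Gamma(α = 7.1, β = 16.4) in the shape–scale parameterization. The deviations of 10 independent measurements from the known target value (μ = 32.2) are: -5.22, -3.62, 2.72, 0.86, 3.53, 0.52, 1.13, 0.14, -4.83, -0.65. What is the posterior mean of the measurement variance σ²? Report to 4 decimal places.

With known mean μ and an Inverse-Gamma(α, β) prior on σ², the Normal likelihood is conjugate: posterior is Inv-Gamma(α + n/2, β + Σ(xᵢ−μ)²/2).
Σ(xᵢ−μ)² = (-5.22)² + (-3.62)² + (2.72)² + (0.86)² + (3.53)² + (0.52)² + (1.13)² + (0.14)² + (-4.83)² + (-0.65)² = 86.2700.
Posterior: Inv-Gamma(7.1 + 10/2, 16.4 + 86.2700/2) = Inv-Gamma(12.10, 59.53500).
E[σ²|data] = β/(α−1) = 59.53500/11.10 = 5.3635.

5.3635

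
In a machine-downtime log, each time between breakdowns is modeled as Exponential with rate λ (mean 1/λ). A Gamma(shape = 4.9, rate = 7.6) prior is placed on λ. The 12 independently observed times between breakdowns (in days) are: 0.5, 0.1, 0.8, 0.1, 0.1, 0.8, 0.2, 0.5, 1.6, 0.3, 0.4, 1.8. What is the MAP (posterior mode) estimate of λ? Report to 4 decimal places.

With a Gamma(shape α, rate β) prior on the exponential rate λ, the posterior after n observations with total T = Σxᵢ is Gamma(α+n, β+T).
Sum of observations T = 7.2 days; n = 12.
Posterior: Gamma(4.9+12, 7.6+7.2) = Gamma(16.9, 14.8).
Mode = (α−1)/β = 1.0743.

1.0743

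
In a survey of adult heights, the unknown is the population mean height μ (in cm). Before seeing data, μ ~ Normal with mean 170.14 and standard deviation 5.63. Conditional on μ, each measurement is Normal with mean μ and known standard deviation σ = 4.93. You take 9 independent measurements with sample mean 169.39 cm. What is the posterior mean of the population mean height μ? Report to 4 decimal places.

169.4489

For Normal data with known variance σ², a Normal(μ₀, σ₀²) prior on μ is conjugate. Posterior precision = 1/σ₀² + n/σ²; posterior mean is the precision-weighted average of μ₀ and x̄.
n·x̄ = 9·169.39 = 1524.51.
σ₀² = 5.63² = 31.6969, σ² = 4.93² = 24.3049; σ² + n·σ₀² = 24.3049 + 9·31.6969 = 309.577.
Posterior mean = (μ₀/σ₀² + n·x̄/σ²)/(1/σ₀² + n/σ²) = (σ²·μ₀ + σ₀²·n·x̄)/(σ² + n·σ₀²) = (24.3049·170.14 + 31.6969·1524.51)/309.577 = 52457.476705/309.577 = 169.4489.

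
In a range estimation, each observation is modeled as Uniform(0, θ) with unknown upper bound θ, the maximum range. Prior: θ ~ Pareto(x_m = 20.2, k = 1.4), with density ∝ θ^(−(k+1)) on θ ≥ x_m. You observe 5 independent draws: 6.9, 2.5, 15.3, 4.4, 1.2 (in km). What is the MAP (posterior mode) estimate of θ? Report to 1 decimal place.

20.2

A Pareto(scale x_m, shape k) prior on the upper bound θ of Uniform(0, θ) is conjugate: posterior is Pareto(max(x_m, max xᵢ), k + n).
Sample maximum = 15.3; prior scale x_m = 20.2 → posterior scale = max = 20.2.
Posterior shape = 1.4 + 5 = 6.4.
The Pareto density is decreasing on [x_m, ∞), so the mode is x_m = 20.2.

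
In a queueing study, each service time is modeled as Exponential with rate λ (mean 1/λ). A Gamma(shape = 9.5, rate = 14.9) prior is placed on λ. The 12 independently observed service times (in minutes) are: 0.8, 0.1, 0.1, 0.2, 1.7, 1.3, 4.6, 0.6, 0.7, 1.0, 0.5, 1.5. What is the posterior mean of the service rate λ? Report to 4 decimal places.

0.7679

With a Gamma(shape α, rate β) prior on the exponential rate λ, the posterior after n observations with total T = Σxᵢ is Gamma(α+n, β+T).
Sum of observations T = 13.1 minutes; n = 12.
Posterior: Gamma(9.5+12, 14.9+13.1) = Gamma(21.5, 28.0).
Posterior mean of λ = α/β = 21.5/28.0 = 0.7679.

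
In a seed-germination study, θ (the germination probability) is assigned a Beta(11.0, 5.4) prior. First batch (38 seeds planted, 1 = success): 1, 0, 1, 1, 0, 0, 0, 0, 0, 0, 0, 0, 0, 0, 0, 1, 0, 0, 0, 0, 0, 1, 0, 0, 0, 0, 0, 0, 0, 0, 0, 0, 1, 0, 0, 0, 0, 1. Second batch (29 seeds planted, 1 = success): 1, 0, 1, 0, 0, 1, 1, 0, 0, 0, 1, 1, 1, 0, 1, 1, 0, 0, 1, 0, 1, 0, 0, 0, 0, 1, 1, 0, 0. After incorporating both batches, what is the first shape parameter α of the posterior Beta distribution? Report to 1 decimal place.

31.0

The Beta prior is conjugate to a Binomial/Bernoulli likelihood; the update adds successes to α and failures to β.
After batch 1: Beta(11.0+7, 5.4+31) = Beta(18.0, 36.4).
After batch 2: Beta(18.0+13, 36.4+16) = Beta(31.0, 52.4).
Posterior α = 31.0.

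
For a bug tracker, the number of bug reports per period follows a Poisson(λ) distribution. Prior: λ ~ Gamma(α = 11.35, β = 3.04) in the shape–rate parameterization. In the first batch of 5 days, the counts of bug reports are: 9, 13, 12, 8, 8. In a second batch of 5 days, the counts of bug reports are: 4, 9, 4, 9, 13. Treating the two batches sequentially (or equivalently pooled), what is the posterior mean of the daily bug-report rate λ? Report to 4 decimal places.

7.6956

With a Gamma(shape α, rate β) prior, the Poisson likelihood is conjugate: the posterior is Gamma(α + ΣXᵢ, β + n).
Batch 1: sum of counts S = 50 over n = 5 days.
After batch 1: Gamma(α+S, β+n) = Gamma(11.35+50, 3.04+5) = Gamma(61.35, 8.04).
Batch 2: sum of counts S = 39 over n = 5 days.
After batch 2: Gamma(α+S, β+n) = Gamma(61.35+39, 8.04+5) = Gamma(100.35, 13.04).
Posterior mean = α/β = 100.35/13.04 = 7.6956.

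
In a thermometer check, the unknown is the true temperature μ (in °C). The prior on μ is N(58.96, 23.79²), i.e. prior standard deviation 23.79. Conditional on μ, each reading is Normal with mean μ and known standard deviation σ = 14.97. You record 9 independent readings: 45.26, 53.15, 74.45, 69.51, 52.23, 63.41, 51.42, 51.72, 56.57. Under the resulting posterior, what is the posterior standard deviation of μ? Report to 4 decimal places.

4.8837

For Normal data with known variance σ², a Normal(μ₀, σ₀²) prior on μ is conjugate. Posterior precision = 1/σ₀² + n/σ²; posterior mean is the precision-weighted average of μ₀ and x̄.
σ₀² = 23.79² = 565.9641, σ² = 14.97² = 224.1009; σ² + n·σ₀² = 224.1009 + 9·565.9641 = 5317.7778.
Posterior precision = 1/σ₀² + n/σ² = 1/565.9641 + 9/224.1009 = (σ² + n·σ₀²)/(σ₀²σ²) = 5317.7778/(565.9641·224.1009); posterior variance σₙ² = σ₀²σ²/(σ² + n·σ₀²) = 565.9641·224.1009/5317.7778 = 23.850764.
Posterior SD = √σₙ² = √(565.9641·224.1009/5317.7778) = 4.8837.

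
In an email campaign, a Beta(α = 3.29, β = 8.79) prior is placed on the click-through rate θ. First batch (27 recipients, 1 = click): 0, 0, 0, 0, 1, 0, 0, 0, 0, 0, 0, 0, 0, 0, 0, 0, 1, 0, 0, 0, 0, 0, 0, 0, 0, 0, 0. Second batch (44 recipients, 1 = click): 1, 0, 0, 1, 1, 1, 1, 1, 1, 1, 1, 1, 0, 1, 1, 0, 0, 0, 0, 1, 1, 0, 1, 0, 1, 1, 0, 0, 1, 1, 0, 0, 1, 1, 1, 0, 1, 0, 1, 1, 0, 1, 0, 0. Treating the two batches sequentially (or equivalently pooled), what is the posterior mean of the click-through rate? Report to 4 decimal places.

0.3766

The Beta prior is conjugate to a Binomial/Bernoulli likelihood; the update adds successes to α and failures to β.
After batch 1: Beta(3.29+2, 8.79+25) = Beta(5.29, 33.79).
After batch 2: Beta(5.29+26, 33.79+18) = Beta(31.29, 51.79).
Posterior mean = α/(α+β) = 31.29/83.08 = 0.3766.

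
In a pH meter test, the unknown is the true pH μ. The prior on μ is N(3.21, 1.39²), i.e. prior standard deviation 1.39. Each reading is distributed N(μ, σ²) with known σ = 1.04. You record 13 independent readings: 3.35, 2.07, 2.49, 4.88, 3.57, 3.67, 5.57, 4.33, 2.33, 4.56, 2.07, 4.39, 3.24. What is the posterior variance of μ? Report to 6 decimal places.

0.079765

For Normal data with known variance σ², a Normal(μ₀, σ₀²) prior on μ is conjugate. Posterior precision = 1/σ₀² + n/σ²; posterior mean is the precision-weighted average of μ₀ and x̄.
σ₀² = 1.39² = 1.9321, σ² = 1.04² = 1.0816; σ² + n·σ₀² = 1.0816 + 13·1.9321 = 26.1989.
Posterior precision = 1/σ₀² + n/σ² = 1/1.9321 + 13/1.0816 = (σ² + n·σ₀²)/(σ₀²σ²) = 26.1989/(1.9321·1.0816); posterior variance σₙ² = σ₀²σ²/(σ² + n·σ₀²) = 1.9321·1.0816/26.1989 = 0.079765.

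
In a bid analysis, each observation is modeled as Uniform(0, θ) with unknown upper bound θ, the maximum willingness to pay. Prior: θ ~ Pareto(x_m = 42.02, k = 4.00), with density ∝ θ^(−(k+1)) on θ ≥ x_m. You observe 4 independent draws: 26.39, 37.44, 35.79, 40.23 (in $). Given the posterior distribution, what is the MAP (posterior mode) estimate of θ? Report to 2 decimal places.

A Pareto(scale x_m, shape k) prior on the upper bound θ of Uniform(0, θ) is conjugate: posterior is Pareto(max(x_m, max xᵢ), k + n).
Sample maximum = 40.23; prior scale x_m = 42.02 → posterior scale = max = 42.02.
Posterior shape = 4.00 + 4 = 8.00.
The Pareto density is decreasing on [x_m, ∞), so the mode is x_m = 42.02.

42.02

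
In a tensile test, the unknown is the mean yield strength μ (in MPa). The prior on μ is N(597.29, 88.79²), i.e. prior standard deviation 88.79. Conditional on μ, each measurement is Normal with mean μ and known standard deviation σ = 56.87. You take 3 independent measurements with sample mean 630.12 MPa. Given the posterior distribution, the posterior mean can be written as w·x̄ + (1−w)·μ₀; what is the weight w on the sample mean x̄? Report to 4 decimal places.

For Normal data with known variance σ², a Normal(μ₀, σ₀²) prior on μ is conjugate. Posterior precision = 1/σ₀² + n/σ²; posterior mean is the precision-weighted average of μ₀ and x̄.
σ₀² = 88.79² = 7883.6641, σ² = 56.87² = 3234.1969. Prior precision 1/σ₀² = 1/7883.6641; data precision n/σ² = 3/3234.1969.
w = (n/σ²)/(1/σ₀² + n/σ²) = n·σ₀²/(σ² + n·σ₀²) = 3·7883.6641/(3234.1969 + 3·7883.6641) = 23650.9923/26885.1892 = 0.8797.

0.8797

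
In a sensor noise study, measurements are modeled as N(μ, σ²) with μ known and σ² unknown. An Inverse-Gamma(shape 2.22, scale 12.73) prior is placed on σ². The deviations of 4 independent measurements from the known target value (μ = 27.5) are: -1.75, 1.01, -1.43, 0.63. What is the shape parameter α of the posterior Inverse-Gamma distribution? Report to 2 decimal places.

4.22

With known mean μ and an Inverse-Gamma(α, β) prior on σ², the Normal likelihood is conjugate: posterior is Inv-Gamma(α + n/2, β + Σ(xᵢ−μ)²/2).
Σ(xᵢ−μ)² = (-1.75)² + (1.01)² + (-1.43)² + (0.63)² = 6.5244.
Posterior: Inv-Gamma(2.22 + 4/2, 12.73 + 6.5244/2) = Inv-Gamma(4.22, 15.99220).
Posterior α = 4.22.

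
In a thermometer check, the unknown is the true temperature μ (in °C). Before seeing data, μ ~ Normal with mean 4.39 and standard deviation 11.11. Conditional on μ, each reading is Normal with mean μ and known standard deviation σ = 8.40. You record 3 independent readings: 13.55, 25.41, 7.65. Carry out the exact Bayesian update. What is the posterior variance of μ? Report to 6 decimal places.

19.755573

For Normal data with known variance σ², a Normal(μ₀, σ₀²) prior on μ is conjugate. Posterior precision = 1/σ₀² + n/σ²; posterior mean is the precision-weighted average of μ₀ and x̄.
σ₀² = 11.11² = 123.4321, σ² = 8.40² = 70.56; σ² + n·σ₀² = 70.56 + 3·123.4321 = 440.8563.
Posterior precision = 1/σ₀² + n/σ² = 1/123.4321 + 3/70.56 = (σ² + n·σ₀²)/(σ₀²σ²) = 440.8563/(123.4321·70.56); posterior variance σₙ² = σ₀²σ²/(σ² + n·σ₀²) = 123.4321·70.56/440.8563 = 19.755573.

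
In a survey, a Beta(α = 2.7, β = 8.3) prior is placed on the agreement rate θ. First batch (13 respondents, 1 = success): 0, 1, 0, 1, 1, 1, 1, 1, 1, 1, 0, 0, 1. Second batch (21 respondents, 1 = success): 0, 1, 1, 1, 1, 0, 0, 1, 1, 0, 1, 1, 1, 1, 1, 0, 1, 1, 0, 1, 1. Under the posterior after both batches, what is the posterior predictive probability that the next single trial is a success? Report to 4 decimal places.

The Beta prior is conjugate to a Binomial/Bernoulli likelihood; the update adds successes to α and failures to β.
After batch 1: Beta(2.7+9, 8.3+4) = Beta(11.7, 12.3).
After batch 2: Beta(11.7+15, 12.3+6) = Beta(26.7, 18.3).
For a single future Bernoulli trial, P(success | data) = α/(α+β) = 0.5933.

0.5933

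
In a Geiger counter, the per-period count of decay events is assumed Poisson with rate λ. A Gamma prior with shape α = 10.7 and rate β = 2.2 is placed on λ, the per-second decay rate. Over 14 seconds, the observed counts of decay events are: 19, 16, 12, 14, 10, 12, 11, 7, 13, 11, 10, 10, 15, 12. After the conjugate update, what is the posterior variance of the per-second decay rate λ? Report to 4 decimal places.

0.6962

With a Gamma(shape α, rate β) prior, the Poisson likelihood is conjugate: the posterior is Gamma(α + ΣXᵢ, β + n).
Sum of counts S = 172 over n = 14 seconds.
Posterior: Gamma(α+S, β+n) = Gamma(10.7+172, 2.2+14) = Gamma(182.7, 16.2).
Var = α/β² = 182.7/16.2² = 0.6962.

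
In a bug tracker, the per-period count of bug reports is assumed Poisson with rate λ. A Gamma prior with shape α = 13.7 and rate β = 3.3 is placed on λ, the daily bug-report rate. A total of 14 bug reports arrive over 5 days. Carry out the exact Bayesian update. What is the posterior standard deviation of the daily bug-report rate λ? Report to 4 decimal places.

0.6341

With a Gamma(shape α, rate β) prior, the Poisson likelihood is conjugate: the posterior is Gamma(α + ΣXᵢ, β + n).
Posterior: Gamma(α+S, β+n) = Gamma(13.7+14, 3.3+5) = Gamma(27.7, 8.3).
SD = √α/β = √27.7/8.3 = 0.6341.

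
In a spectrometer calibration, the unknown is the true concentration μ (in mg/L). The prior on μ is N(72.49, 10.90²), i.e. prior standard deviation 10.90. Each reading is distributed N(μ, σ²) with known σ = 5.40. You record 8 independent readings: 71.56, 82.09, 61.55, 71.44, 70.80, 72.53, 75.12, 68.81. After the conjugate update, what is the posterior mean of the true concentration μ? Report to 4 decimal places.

For Normal data with known variance σ², a Normal(μ₀, σ₀²) prior on μ is conjugate. Posterior precision = 1/σ₀² + n/σ²; posterior mean is the precision-weighted average of μ₀ and x̄.
Σxᵢ = 71.56 + 82.09 + 61.55 + 71.44 + 70.80 + 72.53 + 75.12 + 68.81 = 573.9, so n·x̄ = 573.9.
σ₀² = 10.90² = 118.81, σ² = 5.40² = 29.16; σ² + n·σ₀² = 29.16 + 8·118.81 = 979.64.
Posterior mean = (μ₀/σ₀² + n·x̄/σ²)/(1/σ₀² + n/σ²) = (σ²·μ₀ + σ₀²·n·x̄)/(σ² + n·σ₀²) = (29.16·72.49 + 118.81·573.9)/979.64 = 70298.8674/979.64 = 71.7599.

71.7599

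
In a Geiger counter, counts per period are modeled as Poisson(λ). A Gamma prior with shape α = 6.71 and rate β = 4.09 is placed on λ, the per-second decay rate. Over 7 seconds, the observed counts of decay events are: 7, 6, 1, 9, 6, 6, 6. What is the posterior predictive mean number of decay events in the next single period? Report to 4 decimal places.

4.3021

With a Gamma(shape α, rate β) prior, the Poisson likelihood is conjugate: the posterior is Gamma(α + ΣXᵢ, β + n).
Sum of counts S = 41 over n = 7 seconds.
Posterior: Gamma(α+S, β+n) = Gamma(6.71+41, 4.09+7) = Gamma(47.71, 11.09).
The predictive distribution for one future period is NegBinom with mean α/β = 4.3021.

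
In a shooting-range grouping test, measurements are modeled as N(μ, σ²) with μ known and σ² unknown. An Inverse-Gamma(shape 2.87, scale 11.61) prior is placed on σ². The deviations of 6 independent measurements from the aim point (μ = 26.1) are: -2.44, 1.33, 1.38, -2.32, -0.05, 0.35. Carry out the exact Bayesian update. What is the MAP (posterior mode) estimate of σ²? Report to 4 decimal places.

With known mean μ and an Inverse-Gamma(α, β) prior on σ², the Normal likelihood is conjugate: posterior is Inv-Gamma(α + n/2, β + Σ(xᵢ−μ)²/2).
Σ(xᵢ−μ)² = (-2.44)² + (1.33)² + (1.38)² + (-2.32)² + (-0.05)² + (0.35)² = 15.1343.
Posterior: Inv-Gamma(2.87 + 6/2, 11.61 + 15.1343/2) = Inv-Gamma(5.87, 19.17715).
Mode = β/(α+1) = 19.17715/6.87 = 2.7914.

2.7914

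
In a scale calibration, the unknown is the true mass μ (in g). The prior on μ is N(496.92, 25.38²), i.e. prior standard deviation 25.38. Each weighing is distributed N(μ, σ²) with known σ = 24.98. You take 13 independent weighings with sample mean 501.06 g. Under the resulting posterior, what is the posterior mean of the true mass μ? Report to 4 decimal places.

500.7729

For Normal data with known variance σ², a Normal(μ₀, σ₀²) prior on μ is conjugate. Posterior precision = 1/σ₀² + n/σ²; posterior mean is the precision-weighted average of μ₀ and x̄.
n·x̄ = 13·501.06 = 6513.78.
σ₀² = 25.38² = 644.1444, σ² = 24.98² = 624.0004; σ² + n·σ₀² = 624.0004 + 13·644.1444 = 8997.8776.
Posterior mean = (μ₀/σ₀² + n·x̄/σ²)/(1/σ₀² + n/σ²) = (σ²·μ₀ + σ₀²·n·x̄)/(σ² + n·σ₀²) = (624.0004·496.92 + 644.1444·6513.78)/8997.8776 = 4505893.1886/8997.8776 = 500.7729.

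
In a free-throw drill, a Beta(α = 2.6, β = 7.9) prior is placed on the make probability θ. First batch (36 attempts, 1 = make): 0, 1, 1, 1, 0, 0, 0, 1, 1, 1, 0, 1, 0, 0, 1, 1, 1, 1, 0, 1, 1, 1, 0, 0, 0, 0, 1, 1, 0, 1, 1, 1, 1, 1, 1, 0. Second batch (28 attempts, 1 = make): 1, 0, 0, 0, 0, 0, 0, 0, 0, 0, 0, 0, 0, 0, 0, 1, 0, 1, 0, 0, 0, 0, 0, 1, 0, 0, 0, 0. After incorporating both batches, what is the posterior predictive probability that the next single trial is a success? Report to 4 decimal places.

0.3839

The Beta prior is conjugate to a Binomial/Bernoulli likelihood; the update adds successes to α and failures to β.
After batch 1: Beta(2.6+22, 7.9+14) = Beta(24.6, 21.9).
After batch 2: Beta(24.6+4, 21.9+24) = Beta(28.6, 45.9).
For a single future Bernoulli trial, P(success | data) = α/(α+β) = 0.3839.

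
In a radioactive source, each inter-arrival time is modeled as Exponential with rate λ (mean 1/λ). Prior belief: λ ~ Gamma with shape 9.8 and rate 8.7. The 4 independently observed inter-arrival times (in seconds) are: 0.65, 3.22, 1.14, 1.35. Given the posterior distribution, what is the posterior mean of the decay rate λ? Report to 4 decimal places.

With a Gamma(shape α, rate β) prior on the exponential rate λ, the posterior after n observations with total T = Σxᵢ is Gamma(α+n, β+T).
Sum of observations T = 6.36 seconds; n = 4.
Posterior: Gamma(9.8+4, 8.7+6.36) = Gamma(13.8, 15.06).
Posterior mean of λ = α/β = 13.8/15.06 = 0.9163.

0.9163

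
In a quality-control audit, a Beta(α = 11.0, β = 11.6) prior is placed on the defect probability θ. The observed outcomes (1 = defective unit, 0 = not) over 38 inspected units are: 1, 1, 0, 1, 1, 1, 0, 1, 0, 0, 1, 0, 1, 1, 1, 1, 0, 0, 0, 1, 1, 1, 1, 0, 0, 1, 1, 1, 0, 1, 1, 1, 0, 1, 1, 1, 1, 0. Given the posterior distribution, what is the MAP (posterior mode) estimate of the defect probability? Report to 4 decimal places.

0.5973

The Beta prior is conjugate to a Binomial/Bernoulli likelihood; the update adds successes to α and failures to β.
Posterior: Beta(α+k, β+n−k) = Beta(11.0+25, 11.6+13) = Beta(36.0, 24.6).
Mode of Beta(a,b) for a,b>1 is (a−1)/(a+b−2) = 35.0/58.6 = 0.5973.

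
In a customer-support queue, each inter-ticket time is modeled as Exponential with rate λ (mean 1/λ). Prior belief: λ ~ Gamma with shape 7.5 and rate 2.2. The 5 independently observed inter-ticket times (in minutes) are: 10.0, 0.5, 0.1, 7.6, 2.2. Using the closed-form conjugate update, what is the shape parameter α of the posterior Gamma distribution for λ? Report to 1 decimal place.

12.5

With a Gamma(shape α, rate β) prior on the exponential rate λ, the posterior after n observations with total T = Σxᵢ is Gamma(α+n, β+T).
Sum of observations T = 20.4 minutes; n = 5.
Posterior: Gamma(7.5+5, 2.2+20.4) = Gamma(12.5, 22.6).
Posterior α = 12.5.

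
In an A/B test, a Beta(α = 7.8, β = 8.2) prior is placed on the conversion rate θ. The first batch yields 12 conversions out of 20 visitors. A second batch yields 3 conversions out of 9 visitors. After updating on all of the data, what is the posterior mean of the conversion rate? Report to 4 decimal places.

The Beta prior is conjugate to a Binomial/Bernoulli likelihood; the update adds successes to α and failures to β.
After batch 1: Beta(7.8+12, 8.2+8) = Beta(19.8, 16.2).
After batch 2: Beta(19.8+3, 16.2+6) = Beta(22.8, 22.2).
Posterior mean = α/(α+β) = 22.8/45.0 = 0.5067.

0.5067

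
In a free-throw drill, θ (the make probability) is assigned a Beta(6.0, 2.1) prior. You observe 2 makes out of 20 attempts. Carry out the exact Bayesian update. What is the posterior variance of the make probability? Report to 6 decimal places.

0.006998

The Beta prior is conjugate to a Binomial/Bernoulli likelihood; the update adds successes to α and failures to β.
Posterior: Beta(α+k, β+n−k) = Beta(6.0+2, 2.1+18) = Beta(8.0, 20.1).
Var = αβ/((α+β)²(α+β+1)) = 8.0·20.1/(28.1²·29.1) = 0.006998.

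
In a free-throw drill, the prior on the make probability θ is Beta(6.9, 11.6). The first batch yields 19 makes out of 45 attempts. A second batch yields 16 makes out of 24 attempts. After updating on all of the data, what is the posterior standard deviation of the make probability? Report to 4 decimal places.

0.0531

The Beta prior is conjugate to a Binomial/Bernoulli likelihood; the update adds successes to α and failures to β.
After batch 1: Beta(6.9+19, 11.6+26) = Beta(25.9, 37.6).
After batch 2: Beta(25.9+16, 37.6+8) = Beta(41.9, 45.6).
Var = αβ/((α+β)²(α+β+1)) = 41.9·45.6/(87.5²·88.5) = 0.00281981; SD = √0.00281981 = 0.0531.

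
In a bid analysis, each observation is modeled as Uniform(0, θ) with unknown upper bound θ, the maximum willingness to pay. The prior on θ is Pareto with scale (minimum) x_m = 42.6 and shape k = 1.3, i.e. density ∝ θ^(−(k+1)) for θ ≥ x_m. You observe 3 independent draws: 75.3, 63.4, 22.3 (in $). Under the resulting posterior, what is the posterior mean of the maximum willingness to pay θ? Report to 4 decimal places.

98.1182

A Pareto(scale x_m, shape k) prior on the upper bound θ of Uniform(0, θ) is conjugate: posterior is Pareto(max(x_m, max xᵢ), k + n).
Sample maximum = 75.3; prior scale x_m = 42.6 → posterior scale = max = 75.3.
Posterior shape = 1.3 + 3 = 4.3.
E[θ|data] = k·x_m/(k−1) = 4.3·75.3/3.3 = 98.1182.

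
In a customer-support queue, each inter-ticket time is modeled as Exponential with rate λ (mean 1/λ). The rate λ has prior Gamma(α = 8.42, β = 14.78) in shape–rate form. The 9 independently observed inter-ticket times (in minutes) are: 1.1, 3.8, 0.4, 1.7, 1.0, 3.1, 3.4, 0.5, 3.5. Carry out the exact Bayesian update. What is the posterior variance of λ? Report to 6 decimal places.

With a Gamma(shape α, rate β) prior on the exponential rate λ, the posterior after n observations with total T = Σxᵢ is Gamma(α+n, β+T).
Sum of observations T = 18.5 minutes; n = 9.
Posterior: Gamma(8.42+9, 14.78+18.5) = Gamma(17.42, 33.28).
Var = α/β² = 0.015728.

0.015728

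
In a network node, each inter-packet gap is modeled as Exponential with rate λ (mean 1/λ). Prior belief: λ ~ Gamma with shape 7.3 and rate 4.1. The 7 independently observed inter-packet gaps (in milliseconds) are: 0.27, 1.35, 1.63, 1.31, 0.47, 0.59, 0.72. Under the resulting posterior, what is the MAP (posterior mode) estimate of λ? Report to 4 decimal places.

With a Gamma(shape α, rate β) prior on the exponential rate λ, the posterior after n observations with total T = Σxᵢ is Gamma(α+n, β+T).
Sum of observations T = 6.34 milliseconds; n = 7.
Posterior: Gamma(7.3+7, 4.1+6.34) = Gamma(14.3, 10.44).
Mode = (α−1)/β = 1.2739.

1.2739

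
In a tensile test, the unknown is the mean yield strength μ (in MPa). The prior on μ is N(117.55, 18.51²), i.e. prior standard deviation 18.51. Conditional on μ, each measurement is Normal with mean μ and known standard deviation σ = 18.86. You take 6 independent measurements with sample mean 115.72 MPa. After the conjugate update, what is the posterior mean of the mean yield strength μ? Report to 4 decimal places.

115.9899

For Normal data with known variance σ², a Normal(μ₀, σ₀²) prior on μ is conjugate. Posterior precision = 1/σ₀² + n/σ²; posterior mean is the precision-weighted average of μ₀ and x̄.
n·x̄ = 6·115.72 = 694.32.
σ₀² = 18.51² = 342.6201, σ² = 18.86² = 355.6996; σ² + n·σ₀² = 355.6996 + 6·342.6201 = 2411.4202.
Posterior mean = (μ₀/σ₀² + n·x̄/σ²)/(1/σ₀² + n/σ²) = (σ²·μ₀ + σ₀²·n·x̄)/(σ² + n·σ₀²) = (355.6996·117.55 + 342.6201·694.32)/2411.4202 = 279700.475812/2411.4202 = 115.9899.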